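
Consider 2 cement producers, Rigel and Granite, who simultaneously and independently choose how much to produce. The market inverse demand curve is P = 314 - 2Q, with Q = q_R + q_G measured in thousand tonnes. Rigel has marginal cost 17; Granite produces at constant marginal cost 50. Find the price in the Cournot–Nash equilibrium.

127

Rigel's profit: π_R = (314 - 2Q)q_R - (17q_R). Setting ∂π_R/∂q_R = 0: 297 - 4q_R - 2(q_G) = 0.
Granite's first-order condition: 264 - 4q_G - 2(q_R) = 0.
Rearranging gives the reaction functions q_R = (297 - 2q_G)/4 and q_G = (264 - 2q_R)/4.
Solving the pair: q_R = 55, q_G = 77/2.
Total output Q = 187/2, so price P = 314 - 2·(187/2) = 127.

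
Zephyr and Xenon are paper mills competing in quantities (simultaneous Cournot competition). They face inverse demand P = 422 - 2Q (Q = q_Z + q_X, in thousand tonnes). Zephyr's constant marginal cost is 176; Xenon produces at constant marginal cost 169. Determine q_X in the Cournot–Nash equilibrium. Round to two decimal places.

43.33

Zephyr's profit: π_Z = (422 - 2Q)q_Z - (176q_Z). Setting ∂π_Z/∂q_Z = 0: 246 - 4q_Z - 2(q_X) = 0.
Xenon's first-order condition: 253 - 4q_X - 2(q_Z) = 0.
Best responses: q_Z = (246 - 2q_X)/4, q_X = (253 - 2q_Z)/4.
Substituting one into the other gives q_Z = 239/6 and q_X = 130/3.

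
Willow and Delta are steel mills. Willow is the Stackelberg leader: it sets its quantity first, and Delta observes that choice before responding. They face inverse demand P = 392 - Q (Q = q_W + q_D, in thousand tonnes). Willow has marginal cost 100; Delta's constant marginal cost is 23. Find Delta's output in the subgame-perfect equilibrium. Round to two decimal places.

130.75

The follower Delta best-responds to any q_W: π_D = (392 - Q)q_D - 23q_D.
Follower FOC: 369 - q_W - 2q_D = 0, so q_D(q_W) = (369 - q_W)/2.
Willow substitutes q_D(q_W) into its own profit: π_W = q_W(392 - q_W - (369 - q_W)/2) - 100q_W = (415/2 - (1/2)q_W)q_W - 100q_W.
Leader FOC: 215/2 - q_W = 0, so q_W = 215/2.
Then q_D = (369 - 215/2)/2 = 523/4.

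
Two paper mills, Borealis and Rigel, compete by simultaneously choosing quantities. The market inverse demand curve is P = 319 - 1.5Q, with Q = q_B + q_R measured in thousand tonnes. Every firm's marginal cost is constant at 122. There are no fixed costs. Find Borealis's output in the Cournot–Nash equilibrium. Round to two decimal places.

43.78

A representative firm's profit is π_i = q_i(319 - 1.5Q) - 122q_i.
First-order condition (treating rivals' output as given): 197 - 3q_i - (3/2)q_j = 0.
By symmetry each firm produces the same amount; substituting q_j = q_i yields q_i = 197/(9/2) = 394/9.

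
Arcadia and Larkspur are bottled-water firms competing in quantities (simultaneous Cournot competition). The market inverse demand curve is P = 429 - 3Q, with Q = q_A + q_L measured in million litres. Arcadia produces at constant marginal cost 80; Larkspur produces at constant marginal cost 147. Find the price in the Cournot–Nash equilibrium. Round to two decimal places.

218.67

Arcadia's profit: π_A = (429 - 3Q)q_A - (80q_A). Setting ∂π_A/∂q_A = 0: 349 - 6q_A - 3(q_L) = 0.
Larkspur's first-order condition: 282 - 6q_L - 3(q_A) = 0.
Best responses: q_A = (349 - 3q_L)/6, q_L = (282 - 3q_A)/6.
Substituting one into the other gives q_A = 416/9 and q_L = 215/9.
Total output Q = 631/9, so price P = 429 - 3·(631/9) = 656/3.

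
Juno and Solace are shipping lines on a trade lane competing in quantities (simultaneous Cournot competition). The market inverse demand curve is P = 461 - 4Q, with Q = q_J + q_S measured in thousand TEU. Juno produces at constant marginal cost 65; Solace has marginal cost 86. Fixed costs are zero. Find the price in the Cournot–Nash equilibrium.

204

Juno's profit: π_J = (461 - 4Q)q_J - (65q_J). Setting ∂π_J/∂q_J = 0: 396 - 8q_J - 4(q_S) = 0.
Solace's profit: π_S = (461 - 4Q)q_S - (86q_S). Setting ∂π_S/∂q_S = 0: 375 - 8q_S - 4(q_J) = 0.
So q_J = (396 - 4q_S)/8 and q_S = (375 - 4q_J)/8.
Solving the pair: q_J = 139/4, q_S = 59/2.
Total output Q = 257/4, so price P = 461 - 4·(257/4) = 204.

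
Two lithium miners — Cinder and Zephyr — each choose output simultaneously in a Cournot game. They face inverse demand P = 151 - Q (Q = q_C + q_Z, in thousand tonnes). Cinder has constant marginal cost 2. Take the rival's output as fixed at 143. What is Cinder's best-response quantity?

With the rival's output fixed at 143, Cinder's profit is π_C = (151 - 143 - q_C)q_C - (2q_C) = (8 - q_C)q_C - (2q_C).
∂π_C/∂q_C = 6 - 2q_C = 0, so q_C = 3.

3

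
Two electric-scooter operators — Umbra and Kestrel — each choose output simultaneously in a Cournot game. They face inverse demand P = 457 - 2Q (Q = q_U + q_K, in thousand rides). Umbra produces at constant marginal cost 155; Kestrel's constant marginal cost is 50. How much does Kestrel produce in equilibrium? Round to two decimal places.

85.33

Umbra's profit: π_U = (457 - 2Q)q_U - (155q_U). Setting ∂π_U/∂q_U = 0: 302 - 4q_U - 2(q_K) = 0.
Kestrel's profit: π_K = (457 - 2Q)q_K - (50q_K). Setting ∂π_K/∂q_K = 0: 407 - 4q_K - 2(q_U) = 0.
Rearranging gives the reaction functions q_U = (302 - 2q_K)/4 and q_K = (407 - 2q_U)/4.
Substituting one into the other gives q_U = 197/6 and q_K = 256/3.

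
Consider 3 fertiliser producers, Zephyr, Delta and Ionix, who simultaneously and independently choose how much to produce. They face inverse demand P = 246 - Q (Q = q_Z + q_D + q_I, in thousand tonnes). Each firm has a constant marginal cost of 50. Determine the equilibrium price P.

A representative firm's profit is π_i = q_i(246 - Q) - 50q_i.
Setting ∂π_i/∂q_i = 0 with rivals' quantities fixed: 196 - 2q_i - Σ_{j≠i} q_j = 0.
By symmetry each firm produces the same amount; substituting Σ_{j≠i} q_j = 2q_i yields q_i = 196/4 = 49.
Total output Q = 147, so price P = 246 - 147 = 99.

99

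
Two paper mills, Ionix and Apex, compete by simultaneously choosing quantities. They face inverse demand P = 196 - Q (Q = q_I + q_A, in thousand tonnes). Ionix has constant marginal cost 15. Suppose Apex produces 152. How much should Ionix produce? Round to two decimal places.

14.50

With the rival's output fixed at 152, Ionix's profit is π_I = (196 - 152 - q_I)q_I - (15q_I) = (44 - q_I)q_I - (15q_I).
∂π_I/∂q_I = 29 - 2q_I = 0, so q_I = 29/2.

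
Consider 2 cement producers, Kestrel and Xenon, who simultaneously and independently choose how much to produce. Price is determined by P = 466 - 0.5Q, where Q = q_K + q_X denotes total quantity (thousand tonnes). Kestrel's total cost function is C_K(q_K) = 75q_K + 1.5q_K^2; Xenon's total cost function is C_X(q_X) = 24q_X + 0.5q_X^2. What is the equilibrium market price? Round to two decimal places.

Kestrel's profit: π_K = (466 - 0.5Q)q_K - (75q_K + (3/2)q_K²). Setting ∂π_K/∂q_K = 0: 391 - 4q_K - (1/2)(q_X) = 0.
Xenon's first-order condition: 442 - 2q_X - (1/2)(q_K) = 0.
Rearranging gives the reaction functions q_K = (391 - (1/2)q_X)/4 and q_X = (442 - (1/2)q_K)/2.
Solving the pair: q_K = 72.3871, q_X = 202.9032.
Total output Q = 275.2903, so price P = 466 - (1/2)·275.2903 = 328.3548.

328.35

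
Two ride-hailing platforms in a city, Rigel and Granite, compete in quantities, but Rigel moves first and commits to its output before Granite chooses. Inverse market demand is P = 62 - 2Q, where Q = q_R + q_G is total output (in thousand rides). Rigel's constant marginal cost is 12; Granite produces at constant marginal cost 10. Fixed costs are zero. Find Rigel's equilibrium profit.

144

Solve by backward induction. Given q_R, the follower Granite maximises π_G = (62 - 2q_R - 2q_G)q_G - 10q_G.
Follower FOC: 52 - 2q_R - 4q_G = 0, so q_G(q_R) = (52 - 2q_R)/4.
The leader anticipates this reaction. Substituting into P = 62 - 2Q gives P = 36 - q_R, so π_R = (36 - q_R)q_R - 12q_R.
The leader's first-order condition 24 - 2q_R = 0 yields q_R = 12.
Then q_G = (52 - 2·12)/4 = 7.
Price P = 62 - 2·19 = 24.
Rigel's profit: (24 - 12)·12 = 144.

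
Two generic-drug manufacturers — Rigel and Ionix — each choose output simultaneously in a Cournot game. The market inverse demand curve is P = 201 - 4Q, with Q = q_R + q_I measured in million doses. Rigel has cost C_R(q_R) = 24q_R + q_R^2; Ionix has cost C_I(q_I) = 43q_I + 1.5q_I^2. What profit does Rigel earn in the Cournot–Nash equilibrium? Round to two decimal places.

978.51

Rigel's profit: π_R = (201 - 4Q)q_R - (24q_R + q_R²). Setting ∂π_R/∂q_R = 0: 177 - 10q_R - 4(q_I) = 0.
Ionix's first-order condition: 158 - 11q_I - 4(q_R) = 0.
Best responses: q_R = (177 - 4q_I)/10, q_I = (158 - 4q_R)/11.
Substituting one into the other gives q_R = 1315/94 and q_I = 436/47.
Price P = 201 - 4·23.2660 = 107.9362.
Rigel's profit: 107.9362·(1315/94) - 24·(1315/94) - (1315/94)² = 978.5112.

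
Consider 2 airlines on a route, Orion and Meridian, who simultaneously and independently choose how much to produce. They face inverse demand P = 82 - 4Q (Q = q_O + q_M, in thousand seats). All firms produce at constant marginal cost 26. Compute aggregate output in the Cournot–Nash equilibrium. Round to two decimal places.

Each firm earns π_i = (82 - 4Q)q_i - 26q_i.
First-order condition (treating rivals' output as given): 56 - 8q_i - 4q_j = 0.
By symmetry each firm produces the same amount; substituting q_j = q_i yields q_i = 56/12 = 14/3.
Total output Q = 14/3 + 14/3 = 28/3.

9.33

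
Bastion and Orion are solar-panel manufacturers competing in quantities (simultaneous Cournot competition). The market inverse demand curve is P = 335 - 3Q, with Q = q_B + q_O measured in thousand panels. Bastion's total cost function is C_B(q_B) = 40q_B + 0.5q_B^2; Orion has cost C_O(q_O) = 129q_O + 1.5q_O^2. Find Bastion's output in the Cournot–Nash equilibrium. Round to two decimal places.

37.72

Bastion's profit: π_B = (335 - 3Q)q_B - (40q_B + (1/2)q_B²). Setting ∂π_B/∂q_B = 0: 295 - 7q_B - 3(q_O) = 0.
Orion's profit: π_O = (335 - 3Q)q_O - (129q_O + (3/2)q_O²). Setting ∂π_O/∂q_O = 0: 206 - 9q_O - 3(q_B) = 0.
So q_B = (295 - 3q_O)/7 and q_O = (206 - 3q_B)/9.
Substituting one into the other gives q_B = 679/18 and q_O = 557/54.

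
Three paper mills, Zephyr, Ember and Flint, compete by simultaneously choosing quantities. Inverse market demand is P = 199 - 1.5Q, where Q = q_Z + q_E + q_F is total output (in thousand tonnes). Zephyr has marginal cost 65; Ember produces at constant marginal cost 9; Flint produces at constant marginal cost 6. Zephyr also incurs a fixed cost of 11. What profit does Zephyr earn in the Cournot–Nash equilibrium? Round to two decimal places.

4.04

Zephyr's profit: π_Z = (199 - 1.5Q)q_Z - (65q_Z). Setting ∂π_Z/∂q_Z = 0: 134 - 3q_Z - (3/2)(q_E + q_F) = 0.
Ember's first-order condition: 190 - 3q_E - (3/2)(q_Z + q_F) = 0.
Flint's first-order condition: 193 - 3q_F - (3/2)(q_Z + q_E) = 0.
Summing all 3 equations gives 517 − 6Q = 0, hence Q = 517/6.
Back-substituting: q_Z = (134 − 517/4)/(3/2) = 19/6, q_E = (190 − 517/4)/(3/2) = 81/2, q_F = (193 − 517/4)/(3/2) = 85/2.
Price P = 199 - (3/2)·(517/6) = 279/4.
Zephyr's profit: (279/4 - 65)·(19/6) - 11 = 97/24.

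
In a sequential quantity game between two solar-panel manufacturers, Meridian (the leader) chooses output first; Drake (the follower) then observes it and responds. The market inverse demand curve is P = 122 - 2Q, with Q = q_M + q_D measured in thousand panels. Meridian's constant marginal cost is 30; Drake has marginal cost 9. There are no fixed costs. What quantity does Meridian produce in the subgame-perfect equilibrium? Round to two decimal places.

The follower Drake best-responds to any q_M: π_D = (122 - 2Q)q_D - 9q_D.
Setting the follower's marginal profit to zero, 113 - 2q_M - 4q_D = 0, i.e. q_D = (113 - 2q_M)/4.
The leader anticipates this reaction. Substituting into P = 122 - 2Q gives P = 131/2 - q_M, so π_M = (131/2 - q_M)q_M - 30q_M.
Maximising: ∂π_M/∂q_M = 71/2 - 2q_M = 0, giving q_M = 71/4.
Then q_D = (113 - 2·(71/4))/4 = 155/8.

17.75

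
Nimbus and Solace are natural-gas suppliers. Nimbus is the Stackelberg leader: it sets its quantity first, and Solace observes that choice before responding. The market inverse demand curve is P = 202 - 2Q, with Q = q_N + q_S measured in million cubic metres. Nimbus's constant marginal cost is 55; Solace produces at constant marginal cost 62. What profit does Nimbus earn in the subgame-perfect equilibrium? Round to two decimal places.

1482.25

Solve by backward induction. Given q_N, the follower Solace maximises π_S = (202 - 2q_N - 2q_S)q_S - 62q_S.
Setting the follower's marginal profit to zero, 140 - 2q_N - 4q_S = 0, i.e. q_S = (140 - 2q_N)/4.
The leader anticipates this reaction. Substituting into P = 202 - 2Q gives P = 132 - q_N, so π_N = (132 - q_N)q_N - 55q_N.
Maximising: ∂π_N/∂q_N = 77 - 2q_N = 0, giving q_N = 77/2.
Then q_S = (140 - 2·(77/2))/4 = 63/4.
Price P = 202 - 2·(217/4) = 187/2.
Nimbus's profit: (187/2 - 55)·(77/2) = 1482.2500.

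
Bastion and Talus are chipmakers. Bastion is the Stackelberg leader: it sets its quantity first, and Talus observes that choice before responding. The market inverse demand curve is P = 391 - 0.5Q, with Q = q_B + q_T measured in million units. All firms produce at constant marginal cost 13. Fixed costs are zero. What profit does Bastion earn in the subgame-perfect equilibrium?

35721

The follower Talus best-responds to any q_B: π_T = (391 - 0.5Q)q_T - 13q_T.
∂π_T/∂q_T = 378 - (1/2)q_B - q_T = 0 gives the reaction function q_T = (378 - (1/2)q_B).
The leader anticipates this reaction. Substituting into P = 391 - 0.5Q gives P = 202 - (1/4)q_B, so π_B = (202 - (1/4)q_B)q_B - 13q_B.
Maximising: ∂π_B/∂q_B = 189 - (1/2)q_B = 0, giving q_B = 378.
Then q_T = (378 - (1/2)·378) = 189.
Price P = 391 - (1/2)·567 = 215/2.
Bastion's profit: (215/2 - 13)·378 = 35721.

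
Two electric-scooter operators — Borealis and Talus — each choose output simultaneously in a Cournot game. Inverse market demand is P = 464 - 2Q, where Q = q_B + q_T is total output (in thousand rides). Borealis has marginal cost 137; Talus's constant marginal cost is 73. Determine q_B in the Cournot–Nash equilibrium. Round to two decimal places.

Borealis's profit: π_B = (464 - 2Q)q_B - (137q_B). Setting ∂π_B/∂q_B = 0: 327 - 4q_B - 2(q_T) = 0.
Talus's profit: π_T = (464 - 2Q)q_T - (73q_T). Setting ∂π_T/∂q_T = 0: 391 - 4q_T - 2(q_B) = 0.
Rearranging gives the reaction functions q_B = (327 - 2q_T)/4 and q_T = (391 - 2q_B)/4.
Solving the pair: q_B = 263/6, q_T = 455/6.

43.83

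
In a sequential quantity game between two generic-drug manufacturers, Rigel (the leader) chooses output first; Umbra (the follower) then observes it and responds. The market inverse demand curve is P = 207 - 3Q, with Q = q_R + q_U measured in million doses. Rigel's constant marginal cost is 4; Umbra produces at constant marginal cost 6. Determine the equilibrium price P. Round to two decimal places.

55.25

The follower Umbra best-responds to any q_R: π_U = (207 - 3Q)q_U - 6q_U.
Setting the follower's marginal profit to zero, 201 - 3q_R - 6q_U = 0, i.e. q_U = (201 - 3q_R)/6.
The leader anticipates this reaction. Substituting into P = 207 - 3Q gives P = 213/2 - (3/2)q_R, so π_R = (213/2 - (3/2)q_R)q_R - 4q_R.
The leader's first-order condition 205/2 - 3q_R = 0 yields q_R = 205/6.
Then q_U = (201 - 3·(205/6))/6 = 197/12.
Total output Q = 607/12, so price P = 207 - 3·(607/12) = 221/4.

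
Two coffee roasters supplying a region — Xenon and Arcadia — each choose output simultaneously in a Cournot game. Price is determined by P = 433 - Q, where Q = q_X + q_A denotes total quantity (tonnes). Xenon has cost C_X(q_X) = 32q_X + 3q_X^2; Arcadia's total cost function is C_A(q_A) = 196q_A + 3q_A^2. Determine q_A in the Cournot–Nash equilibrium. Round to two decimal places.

Xenon's profit: π_X = (433 - Q)q_X - (32q_X + 3q_X²). Setting ∂π_X/∂q_X = 0: 401 - 8q_X - (q_A) = 0.
Arcadia's first-order condition: 237 - 8q_A - (q_X) = 0.
Best responses: q_X = (401 - q_A)/8, q_A = (237 - q_X)/8.
Substituting one into the other gives q_X = 47.1587 and q_A = 1495/63.

23.73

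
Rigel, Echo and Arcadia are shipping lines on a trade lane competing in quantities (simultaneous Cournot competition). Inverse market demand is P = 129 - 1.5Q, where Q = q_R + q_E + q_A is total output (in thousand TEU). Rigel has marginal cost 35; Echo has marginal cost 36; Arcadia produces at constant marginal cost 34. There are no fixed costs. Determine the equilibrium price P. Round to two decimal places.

Rigel's profit: π_R = (129 - 1.5Q)q_R - (35q_R). Setting ∂π_R/∂q_R = 0: 94 - 3q_R - (3/2)(q_E + q_A) = 0.
Echo's profit: π_E = (129 - 1.5Q)q_E - (36q_E). Setting ∂π_E/∂q_E = 0: 93 - 3q_E - (3/2)(q_R + q_A) = 0.
Arcadia's first-order condition: 95 - 3q_A - (3/2)(q_R + q_E) = 0.
Adding the 3 first-order conditions: 282 − 6Q = 0, so Q = 47.
Back-substituting: q_R = (94 − 141/2)/(3/2) = 47/3, q_E = (93 − 141/2)/(3/2) = 15, q_A = (95 − 141/2)/(3/2) = 49/3.
Total output Q = 47, so price P = 129 - (3/2)·47 = 117/2.

58.50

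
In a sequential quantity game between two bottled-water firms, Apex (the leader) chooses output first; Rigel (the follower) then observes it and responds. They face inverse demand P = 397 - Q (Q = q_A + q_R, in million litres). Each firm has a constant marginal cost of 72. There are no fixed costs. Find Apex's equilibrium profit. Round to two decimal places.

Solve by backward induction. Given q_A, the follower Rigel maximises π_R = (397 - q_A - q_R)q_R - 72q_R.
∂π_R/∂q_R = 325 - q_A - 2q_R = 0 gives the reaction function q_R = (325 - q_A)/2.
Apex substitutes q_R(q_A) into its own profit: π_A = q_A(397 - q_A - (325 - q_A)/2) - 72q_A = (469/2 - (1/2)q_A)q_A - 72q_A.
Maximising: ∂π_A/∂q_A = 325/2 - q_A = 0, giving q_A = 325/2.
Then q_R = (325 - 325/2)/2 = 325/4.
Price P = 397 - 975/4 = 613/4.
Apex's profit: (613/4 - 72)·(325/2) = 13203.1250.

13203.13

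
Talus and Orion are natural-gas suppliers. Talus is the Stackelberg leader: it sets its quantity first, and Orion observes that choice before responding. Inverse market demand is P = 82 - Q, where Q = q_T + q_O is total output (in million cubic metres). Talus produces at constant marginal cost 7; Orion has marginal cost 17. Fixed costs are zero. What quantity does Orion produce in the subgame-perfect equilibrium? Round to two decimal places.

11.25

Solve by backward induction. Given q_T, the follower Orion maximises π_O = (82 - q_T - q_O)q_O - 17q_O.
∂π_O/∂q_O = 65 - q_T - 2q_O = 0 gives the reaction function q_O = (65 - q_T)/2.
Talus substitutes q_O(q_T) into its own profit: π_T = q_T(82 - q_T - (65 - q_T)/2) - 7q_T = (99/2 - (1/2)q_T)q_T - 7q_T.
Leader FOC: 85/2 - q_T = 0, so q_T = 85/2.
Then q_O = (65 - 85/2)/2 = 45/4.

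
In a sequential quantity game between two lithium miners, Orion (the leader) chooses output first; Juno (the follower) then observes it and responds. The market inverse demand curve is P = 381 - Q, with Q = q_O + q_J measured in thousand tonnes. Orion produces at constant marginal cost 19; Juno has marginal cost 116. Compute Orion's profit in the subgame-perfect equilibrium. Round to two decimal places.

26335.13

Solve by backward induction. Given q_O, the follower Juno maximises π_J = (381 - q_O - q_J)q_J - 116q_J.
∂π_J/∂q_J = 265 - q_O - 2q_J = 0 gives the reaction function q_J = (265 - q_O)/2.
Orion substitutes q_J(q_O) into its own profit: π_O = q_O(381 - q_O - (265 - q_O)/2) - 19q_O = (497/2 - (1/2)q_O)q_O - 19q_O.
Leader FOC: 459/2 - q_O = 0, so q_O = 459/2.
Then q_J = (265 - 459/2)/2 = 71/4.
Price P = 381 - 989/4 = 535/4.
Orion's profit: (535/4 - 19)·(459/2) = 26335.1250.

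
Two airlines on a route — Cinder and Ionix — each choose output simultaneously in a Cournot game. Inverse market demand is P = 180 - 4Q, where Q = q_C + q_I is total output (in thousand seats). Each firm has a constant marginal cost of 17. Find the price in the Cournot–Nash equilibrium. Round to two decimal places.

Each firm earns π_i = (180 - 4Q)q_i - 17q_i.
First-order condition (treating rivals' output as given): 163 - 8q_i - 4q_j = 0.
With identical firms every q_j equals q_i, so q_j = q_i and 163 = 12q_i, giving q_i = 163/12.
Total output Q = 163/6, so price P = 180 - 4·(163/6) = 214/3.

71.33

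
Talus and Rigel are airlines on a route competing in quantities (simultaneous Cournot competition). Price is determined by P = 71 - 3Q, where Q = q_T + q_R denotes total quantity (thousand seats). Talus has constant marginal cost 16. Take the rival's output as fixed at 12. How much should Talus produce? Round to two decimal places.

With the rival's output fixed at 12, Talus's profit is π_T = (71 - 3·12 - 3q_T)q_T - (16q_T) = (35 - 3q_T)q_T - (16q_T).
∂π_T/∂q_T = 19 - 6q_T = 0, so q_T = 19/6.

3.17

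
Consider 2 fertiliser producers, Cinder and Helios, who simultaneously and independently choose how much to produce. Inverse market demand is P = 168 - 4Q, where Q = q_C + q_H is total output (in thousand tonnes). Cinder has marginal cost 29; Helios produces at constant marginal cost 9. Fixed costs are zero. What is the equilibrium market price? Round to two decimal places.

68.67

Cinder's profit: π_C = (168 - 4Q)q_C - (29q_C). Setting ∂π_C/∂q_C = 0: 139 - 8q_C - 4(q_H) = 0.
Helios's profit: π_H = (168 - 4Q)q_H - (9q_H). Setting ∂π_H/∂q_H = 0: 159 - 8q_H - 4(q_C) = 0.
Rearranging gives the reaction functions q_C = (139 - 4q_H)/8 and q_H = (159 - 4q_C)/8.
Solving the pair: q_C = 119/12, q_H = 179/12.
Total output Q = 149/6, so price P = 168 - 4·(149/6) = 206/3.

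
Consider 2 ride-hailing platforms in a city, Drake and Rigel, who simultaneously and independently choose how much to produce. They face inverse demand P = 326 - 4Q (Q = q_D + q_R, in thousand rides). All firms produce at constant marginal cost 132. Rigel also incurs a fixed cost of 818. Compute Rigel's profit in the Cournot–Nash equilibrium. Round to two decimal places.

227.44

A representative firm's profit is π_i = q_i(326 - 4Q) - 132q_i.
First-order condition (treating rivals' output as given): 194 - 8q_i - 4q_j = 0.
By symmetry each firm produces the same amount; substituting q_j = q_i yields q_i = 194/12 = 97/6.
Price P = 326 - 4·(97/3) = 590/3.
Rigel's profit: (590/3 - 132)·(97/6) - 818 = 227.4444.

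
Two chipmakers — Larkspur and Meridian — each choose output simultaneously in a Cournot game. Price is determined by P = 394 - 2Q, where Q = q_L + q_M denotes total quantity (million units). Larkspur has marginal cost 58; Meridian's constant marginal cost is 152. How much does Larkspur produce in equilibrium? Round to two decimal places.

71.67

Larkspur's profit: π_L = (394 - 2Q)q_L - (58q_L). Setting ∂π_L/∂q_L = 0: 336 - 4q_L - 2(q_M) = 0.
Meridian's profit: π_M = (394 - 2Q)q_M - (152q_M). Setting ∂π_M/∂q_M = 0: 242 - 4q_M - 2(q_L) = 0.
Best responses: q_L = (336 - 2q_M)/4, q_M = (242 - 2q_L)/4.
Solving the pair: q_L = 215/3, q_M = 74/3.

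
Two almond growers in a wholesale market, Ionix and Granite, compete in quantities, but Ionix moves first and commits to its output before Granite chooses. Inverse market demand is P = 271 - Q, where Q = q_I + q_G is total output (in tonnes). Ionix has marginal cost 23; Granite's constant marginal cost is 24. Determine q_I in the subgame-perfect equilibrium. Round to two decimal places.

124.50

The follower Granite best-responds to any q_I: π_G = (271 - Q)q_G - 24q_G.
∂π_G/∂q_G = 247 - q_I - 2q_G = 0 gives the reaction function q_G = (247 - q_I)/2.
Ionix substitutes q_G(q_I) into its own profit: π_I = q_I(271 - q_I - (247 - q_I)/2) - 23q_I = (295/2 - (1/2)q_I)q_I - 23q_I.
Maximising: ∂π_I/∂q_I = 249/2 - q_I = 0, giving q_I = 249/2.
Then q_G = (247 - 249/2)/2 = 245/4.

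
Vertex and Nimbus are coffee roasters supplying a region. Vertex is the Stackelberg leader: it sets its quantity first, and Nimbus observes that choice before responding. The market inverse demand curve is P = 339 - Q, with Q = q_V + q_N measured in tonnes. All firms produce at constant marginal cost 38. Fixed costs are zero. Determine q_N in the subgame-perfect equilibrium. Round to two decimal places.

75.25

Solve by backward induction. Given q_V, the follower Nimbus maximises π_N = (339 - q_V - q_N)q_N - 38q_N.
∂π_N/∂q_N = 301 - q_V - 2q_N = 0 gives the reaction function q_N = (301 - q_V)/2.
Vertex substitutes q_N(q_V) into its own profit: π_V = q_V(339 - q_V - (301 - q_V)/2) - 38q_V = (377/2 - (1/2)q_V)q_V - 38q_V.
Leader FOC: 301/2 - q_V = 0, so q_V = 301/2.
Then q_N = (301 - 301/2)/2 = 301/4.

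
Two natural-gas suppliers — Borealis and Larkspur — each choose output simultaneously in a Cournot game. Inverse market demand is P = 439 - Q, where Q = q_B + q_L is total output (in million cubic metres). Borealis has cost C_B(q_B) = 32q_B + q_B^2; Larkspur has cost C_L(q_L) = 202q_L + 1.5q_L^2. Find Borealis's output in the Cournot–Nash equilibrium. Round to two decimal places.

Borealis's profit: π_B = (439 - Q)q_B - (32q_B + q_B²). Setting ∂π_B/∂q_B = 0: 407 - 4q_B - (q_L) = 0.
Larkspur's first-order condition: 237 - 5q_L - (q_B) = 0.
Rearranging gives the reaction functions q_B = (407 - q_L)/4 and q_L = (237 - q_B)/5.
Substituting one into the other gives q_B = 1798/19 and q_L = 541/19.

94.63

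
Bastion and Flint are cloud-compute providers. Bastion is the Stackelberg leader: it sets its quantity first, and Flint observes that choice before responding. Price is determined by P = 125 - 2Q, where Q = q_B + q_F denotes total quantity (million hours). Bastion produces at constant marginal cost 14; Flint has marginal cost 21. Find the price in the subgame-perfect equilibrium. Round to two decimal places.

Solve by backward induction. Given q_B, the follower Flint maximises π_F = (125 - 2q_B - 2q_F)q_F - 21q_F.
∂π_F/∂q_F = 104 - 2q_B - 4q_F = 0 gives the reaction function q_F = (104 - 2q_B)/4.
The leader anticipates this reaction. Substituting into P = 125 - 2Q gives P = 73 - q_B, so π_B = (73 - q_B)q_B - 14q_B.
Maximising: ∂π_B/∂q_B = 59 - 2q_B = 0, giving q_B = 59/2.
Then q_F = (104 - 2·(59/2))/4 = 45/4.
Total output Q = 163/4, so price P = 125 - 2·(163/4) = 87/2.

43.50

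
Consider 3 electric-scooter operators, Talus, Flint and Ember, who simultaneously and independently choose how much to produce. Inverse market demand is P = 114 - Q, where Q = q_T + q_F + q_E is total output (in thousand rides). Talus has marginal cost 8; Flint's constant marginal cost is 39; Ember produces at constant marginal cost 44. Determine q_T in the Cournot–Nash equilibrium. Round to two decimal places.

Talus's profit: π_T = (114 - Q)q_T - (8q_T). Setting ∂π_T/∂q_T = 0: 106 - 2q_T - (q_F + q_E) = 0.
Flint's first-order condition: 75 - 2q_F - (q_T + q_E) = 0.
Ember's profit: π_E = (114 - Q)q_E - (44q_E). Setting ∂π_E/∂q_E = 0: 70 - 2q_E - (q_T + q_F) = 0.
Summing all 3 equations gives 251 − 4Q = 0, hence Q = 251/4.
Back-substituting: q_T = (106 − 251/4) = 173/4, q_F = (75 − 251/4) = 49/4, q_E = (70 − 251/4) = 29/4.

43.25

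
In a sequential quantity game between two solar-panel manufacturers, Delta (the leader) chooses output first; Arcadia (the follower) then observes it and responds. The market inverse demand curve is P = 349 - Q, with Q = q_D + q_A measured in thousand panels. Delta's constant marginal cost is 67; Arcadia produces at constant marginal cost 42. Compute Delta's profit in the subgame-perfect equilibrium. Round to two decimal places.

8256.13

The follower Arcadia best-responds to any q_D: π_A = (349 - Q)q_A - 42q_A.
Setting the follower's marginal profit to zero, 307 - q_D - 2q_A = 0, i.e. q_A = (307 - q_D)/2.
Delta substitutes q_A(q_D) into its own profit: π_D = q_D(349 - q_D - (307 - q_D)/2) - 67q_D = (391/2 - (1/2)q_D)q_D - 67q_D.
Maximising: ∂π_D/∂q_D = 257/2 - q_D = 0, giving q_D = 257/2.
Then q_A = (307 - 257/2)/2 = 357/4.
Price P = 349 - 871/4 = 525/4.
Delta's profit: (525/4 - 67)·(257/2) = 8256.1250.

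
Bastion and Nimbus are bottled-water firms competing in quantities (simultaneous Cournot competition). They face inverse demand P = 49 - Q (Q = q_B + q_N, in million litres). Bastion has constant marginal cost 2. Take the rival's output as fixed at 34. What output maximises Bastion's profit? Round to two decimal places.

6.50

With the rival's output fixed at 34, Bastion's profit is π_B = (49 - 34 - q_B)q_B - (2q_B) = (15 - q_B)q_B - (2q_B).
∂π_B/∂q_B = 13 - 2q_B = 0, so q_B = 13/2.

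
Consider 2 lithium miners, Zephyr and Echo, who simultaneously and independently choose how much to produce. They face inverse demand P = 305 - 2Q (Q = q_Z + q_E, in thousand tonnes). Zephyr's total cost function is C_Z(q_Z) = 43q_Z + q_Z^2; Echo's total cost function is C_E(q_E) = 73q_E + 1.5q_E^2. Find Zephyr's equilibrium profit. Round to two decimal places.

3899.38

Zephyr's profit: π_Z = (305 - 2Q)q_Z - (43q_Z + q_Z²). Setting ∂π_Z/∂q_Z = 0: 262 - 6q_Z - 2(q_E) = 0.
Echo's profit: π_E = (305 - 2Q)q_E - (73q_E + (3/2)q_E²). Setting ∂π_E/∂q_E = 0: 232 - 7q_E - 2(q_Z) = 0.
So q_Z = (262 - 2q_E)/6 and q_E = (232 - 2q_Z)/7.
Substituting one into the other gives q_Z = 685/19 and q_E = 434/19.
Price P = 305 - 2·(1119/19) = 187.2105.
Zephyr's profit: 187.2105·(685/19) - 43·(685/19) - (685/19)² = 3899.3767.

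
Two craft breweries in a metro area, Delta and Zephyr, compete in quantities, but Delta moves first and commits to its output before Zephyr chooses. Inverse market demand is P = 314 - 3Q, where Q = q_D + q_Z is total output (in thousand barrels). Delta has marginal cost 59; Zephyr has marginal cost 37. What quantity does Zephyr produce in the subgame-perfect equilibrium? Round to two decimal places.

Solve by backward induction. Given q_D, the follower Zephyr maximises π_Z = (314 - 3q_D - 3q_Z)q_Z - 37q_Z.
Setting the follower's marginal profit to zero, 277 - 3q_D - 6q_Z = 0, i.e. q_Z = (277 - 3q_D)/6.
Delta substitutes q_Z(q_D) into its own profit: π_D = q_D(314 - 3q_D - (277 - 3q_D)/2) - 59q_D = (351/2 - (3/2)q_D)q_D - 59q_D.
The leader's first-order condition 233/2 - 3q_D = 0 yields q_D = 233/6.
Then q_Z = (277 - 3·(233/6))/6 = 107/4.

26.75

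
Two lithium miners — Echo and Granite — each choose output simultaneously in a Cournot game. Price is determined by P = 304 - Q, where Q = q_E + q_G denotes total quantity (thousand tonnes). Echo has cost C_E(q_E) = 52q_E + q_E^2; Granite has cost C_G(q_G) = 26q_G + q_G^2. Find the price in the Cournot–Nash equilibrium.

198

Echo's profit: π_E = (304 - Q)q_E - (52q_E + q_E²). Setting ∂π_E/∂q_E = 0: 252 - 4q_E - (q_G) = 0.
Granite's first-order condition: 278 - 4q_G - (q_E) = 0.
So q_E = (252 - q_G)/4 and q_G = (278 - q_E)/4.
Substituting one into the other gives q_E = 146/3 and q_G = 172/3.
Total output Q = 106, so price P = 304 - 106 = 198.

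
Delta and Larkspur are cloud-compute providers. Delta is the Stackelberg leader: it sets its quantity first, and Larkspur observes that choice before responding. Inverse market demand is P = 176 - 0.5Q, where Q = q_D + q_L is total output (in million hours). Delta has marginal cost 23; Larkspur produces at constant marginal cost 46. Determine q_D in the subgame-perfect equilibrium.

The follower Larkspur best-responds to any q_D: π_L = (176 - 0.5Q)q_L - 46q_L.
∂π_L/∂q_L = 130 - (1/2)q_D - q_L = 0 gives the reaction function q_L = (130 - (1/2)q_D).
The leader anticipates this reaction. Substituting into P = 176 - 0.5Q gives P = 111 - (1/4)q_D, so π_D = (111 - (1/4)q_D)q_D - 23q_D.
The leader's first-order condition 88 - (1/2)q_D = 0 yields q_D = 176.
Then q_L = (130 - (1/2)·176) = 42.

176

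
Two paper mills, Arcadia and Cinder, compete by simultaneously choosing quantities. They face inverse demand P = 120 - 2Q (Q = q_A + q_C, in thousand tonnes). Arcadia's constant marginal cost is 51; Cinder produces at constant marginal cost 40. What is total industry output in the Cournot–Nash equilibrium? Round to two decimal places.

24.83

Arcadia's profit: π_A = (120 - 2Q)q_A - (51q_A). Setting ∂π_A/∂q_A = 0: 69 - 4q_A - 2(q_C) = 0.
Cinder's profit: π_C = (120 - 2Q)q_C - (40q_C). Setting ∂π_C/∂q_C = 0: 80 - 4q_C - 2(q_A) = 0.
Rearranging gives the reaction functions q_A = (69 - 2q_C)/4 and q_C = (80 - 2q_A)/4.
Substituting one into the other gives q_A = 29/3 and q_C = 91/6.
Total output Q = 29/3 + 91/6 = 149/6.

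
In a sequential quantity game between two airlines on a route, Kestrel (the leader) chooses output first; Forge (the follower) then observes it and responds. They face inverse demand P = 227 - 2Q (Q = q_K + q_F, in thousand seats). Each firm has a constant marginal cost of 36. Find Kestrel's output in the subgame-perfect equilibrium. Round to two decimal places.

47.75

Solve by backward induction. Given q_K, the follower Forge maximises π_F = (227 - 2q_K - 2q_F)q_F - 36q_F.
Follower FOC: 191 - 2q_K - 4q_F = 0, so q_F(q_K) = (191 - 2q_K)/4.
Kestrel substitutes q_F(q_K) into its own profit: π_K = q_K(227 - 2q_K - (191 - 2q_K)/2) - 36q_K = (263/2 - q_K)q_K - 36q_K.
Leader FOC: 191/2 - 2q_K = 0, so q_K = 191/4.
Then q_F = (191 - 2·(191/4))/4 = 191/8.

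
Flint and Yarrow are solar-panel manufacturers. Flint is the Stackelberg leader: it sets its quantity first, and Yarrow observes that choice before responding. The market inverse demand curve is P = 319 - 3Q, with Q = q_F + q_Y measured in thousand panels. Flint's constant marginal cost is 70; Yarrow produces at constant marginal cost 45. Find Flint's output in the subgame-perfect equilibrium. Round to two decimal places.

Solve by backward induction. Given q_F, the follower Yarrow maximises π_Y = (319 - 3q_F - 3q_Y)q_Y - 45q_Y.
Follower FOC: 274 - 3q_F - 6q_Y = 0, so q_Y(q_F) = (274 - 3q_F)/6.
Flint substitutes q_Y(q_F) into its own profit: π_F = q_F(319 - 3q_F - (274 - 3q_F)/2) - 70q_F = (182 - (3/2)q_F)q_F - 70q_F.
Leader FOC: 112 - 3q_F = 0, so q_F = 112/3.
Then q_Y = (274 - 3·(112/3))/6 = 27.

37.33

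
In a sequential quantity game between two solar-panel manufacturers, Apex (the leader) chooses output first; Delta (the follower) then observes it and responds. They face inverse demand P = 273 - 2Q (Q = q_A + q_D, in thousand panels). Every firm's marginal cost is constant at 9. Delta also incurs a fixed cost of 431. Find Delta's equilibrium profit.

The follower Delta best-responds to any q_A: π_D = (273 - 2Q)q_D - 9q_D.
Follower FOC: 264 - 2q_A - 4q_D = 0, so q_D(q_A) = (264 - 2q_A)/4.
Apex substitutes q_D(q_A) into its own profit: π_A = q_A(273 - 2q_A - (264 - 2q_A)/2) - 9q_A = (141 - q_A)q_A - 9q_A.
The leader's first-order condition 132 - 2q_A = 0 yields q_A = 66.
Then q_D = (264 - 2·66)/4 = 33.
Price P = 273 - 2·99 = 75.
Delta's profit: (75 - 9)·33 - 431 = 1747.

1747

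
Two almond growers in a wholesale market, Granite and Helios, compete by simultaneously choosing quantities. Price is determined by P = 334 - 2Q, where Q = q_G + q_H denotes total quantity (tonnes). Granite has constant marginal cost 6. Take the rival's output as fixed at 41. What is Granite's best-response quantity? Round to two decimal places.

With the rival's output fixed at 41, Granite's profit is π_G = (334 - 2·41 - 2q_G)q_G - (6q_G) = (252 - 2q_G)q_G - (6q_G).
∂π_G/∂q_G = 246 - 4q_G = 0, so q_G = 123/2.

61.50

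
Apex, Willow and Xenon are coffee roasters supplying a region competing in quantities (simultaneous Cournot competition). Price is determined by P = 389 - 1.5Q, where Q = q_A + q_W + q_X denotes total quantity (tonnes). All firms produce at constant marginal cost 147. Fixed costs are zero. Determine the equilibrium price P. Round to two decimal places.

A representative firm's profit is π_i = q_i(389 - 1.5Q) - 147q_i.
Setting ∂π_i/∂q_i = 0 with rivals' quantities fixed: 242 - 3q_i - (3/2)·Σ_{j≠i} q_j = 0.
By symmetry each firm produces the same amount; substituting Σ_{j≠i} q_j = 2q_i yields q_i = 242/6 = 121/3.
Total output Q = 121, so price P = 389 - (3/2)·121 = 415/2.

207.50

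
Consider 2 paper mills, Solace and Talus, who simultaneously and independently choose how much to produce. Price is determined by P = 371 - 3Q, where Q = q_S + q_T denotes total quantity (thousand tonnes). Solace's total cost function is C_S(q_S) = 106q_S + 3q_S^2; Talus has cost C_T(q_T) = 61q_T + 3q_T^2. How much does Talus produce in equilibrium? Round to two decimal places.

21.67

Solace's profit: π_S = (371 - 3Q)q_S - (106q_S + 3q_S²). Setting ∂π_S/∂q_S = 0: 265 - 12q_S - 3(q_T) = 0.
Talus's profit: π_T = (371 - 3Q)q_T - (61q_T + 3q_T²). Setting ∂π_T/∂q_T = 0: 310 - 12q_T - 3(q_S) = 0.
Best responses: q_S = (265 - 3q_T)/12, q_T = (310 - 3q_S)/12.
Substituting one into the other gives q_S = 50/3 and q_T = 65/3.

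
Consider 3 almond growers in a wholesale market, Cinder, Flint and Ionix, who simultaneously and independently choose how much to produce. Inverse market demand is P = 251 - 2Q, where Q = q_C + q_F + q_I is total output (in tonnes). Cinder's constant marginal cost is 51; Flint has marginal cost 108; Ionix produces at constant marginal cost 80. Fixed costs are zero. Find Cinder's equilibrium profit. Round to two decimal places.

2556.13

Cinder's profit: π_C = (251 - 2Q)q_C - (51q_C). Setting ∂π_C/∂q_C = 0: 200 - 4q_C - 2(q_F + q_I) = 0.
Flint's first-order condition: 143 - 4q_F - 2(q_C + q_I) = 0.
Ionix's profit: π_I = (251 - 2Q)q_I - (80q_I). Setting ∂π_I/∂q_I = 0: 171 - 4q_I - 2(q_C + q_F) = 0.
Adding the 3 conditions: 514 − 4Q − 4Q = 0, i.e. Q = 257/4.
Back-substituting: q_C = (200 − 257/2)/2 = 143/4, q_F = (143 − 257/2)/2 = 29/4, q_I = (171 − 257/2)/2 = 85/4.
Price P = 251 - 2·(257/4) = 245/2.
Cinder's profit: (245/2 - 51)·(143/4) = 2556.1250.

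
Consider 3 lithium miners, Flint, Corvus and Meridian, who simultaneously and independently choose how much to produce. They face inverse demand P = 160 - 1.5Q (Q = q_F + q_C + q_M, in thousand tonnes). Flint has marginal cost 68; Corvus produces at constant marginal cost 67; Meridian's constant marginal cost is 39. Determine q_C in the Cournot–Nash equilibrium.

Flint's profit: π_F = (160 - 1.5Q)q_F - (68q_F). Setting ∂π_F/∂q_F = 0: 92 - 3q_F - (3/2)(q_C + q_M) = 0.
Corvus's profit: π_C = (160 - 1.5Q)q_C - (67q_C). Setting ∂π_C/∂q_C = 0: 93 - 3q_C - (3/2)(q_F + q_M) = 0.
Meridian's first-order condition: 121 - 3q_M - (3/2)(q_F + q_C) = 0.
Adding the 3 first-order conditions: 306 − 6Q = 0, so Q = 51.
Back-substituting: q_F = (92 − 153/2)/(3/2) = 31/3, q_C = (93 − 153/2)/(3/2) = 11, q_M = (121 − 153/2)/(3/2) = 89/3.

11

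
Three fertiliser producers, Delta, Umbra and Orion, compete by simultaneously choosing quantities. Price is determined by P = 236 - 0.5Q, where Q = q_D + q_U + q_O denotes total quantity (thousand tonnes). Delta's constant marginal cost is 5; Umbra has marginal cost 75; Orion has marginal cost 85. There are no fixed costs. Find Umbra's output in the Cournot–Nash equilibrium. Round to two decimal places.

50.50

Delta's profit: π_D = (236 - 0.5Q)q_D - (5q_D). Setting ∂π_D/∂q_D = 0: 231 - q_D - (1/2)(q_U + q_O) = 0.
Umbra's first-order condition: 161 - q_U - (1/2)(q_D + q_O) = 0.
Orion's first-order condition: 151 - q_O - (1/2)(q_D + q_U) = 0.
Summing all 3 equations gives 543 − 2Q = 0, hence Q = 543/2.
Back-substituting: q_D = (231 − 543/4)/(1/2) = 381/2, q_U = (161 − 543/4)/(1/2) = 101/2, q_O = (151 − 543/4)/(1/2) = 61/2.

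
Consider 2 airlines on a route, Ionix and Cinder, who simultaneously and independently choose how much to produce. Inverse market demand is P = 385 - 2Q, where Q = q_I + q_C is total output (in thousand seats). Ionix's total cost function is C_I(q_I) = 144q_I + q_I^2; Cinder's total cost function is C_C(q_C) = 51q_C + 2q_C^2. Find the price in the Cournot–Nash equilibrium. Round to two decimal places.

258.55

Ionix's profit: π_I = (385 - 2Q)q_I - (144q_I + q_I²). Setting ∂π_I/∂q_I = 0: 241 - 6q_I - 2(q_C) = 0.
Cinder's profit: π_C = (385 - 2Q)q_C - (51q_C + 2q_C²). Setting ∂π_C/∂q_C = 0: 334 - 8q_C - 2(q_I) = 0.
Best responses: q_I = (241 - 2q_C)/6, q_C = (334 - 2q_I)/8.
Solving the pair: q_I = 315/11, q_C = 761/22.
Total output Q = 1391/22, so price P = 385 - 2·(1391/22) = 258.5455.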